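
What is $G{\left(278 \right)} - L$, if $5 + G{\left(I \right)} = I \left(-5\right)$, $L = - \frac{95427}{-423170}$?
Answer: $- \frac{590417577}{423170} \approx -1395.2$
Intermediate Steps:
$L = \frac{95427}{423170}$ ($L = \left(-95427\right) \left(- \frac{1}{423170}\right) = \frac{95427}{423170} \approx 0.22551$)
$G{\left(I \right)} = -5 - 5 I$ ($G{\left(I \right)} = -5 + I \left(-5\right) = -5 - 5 I$)
$G{\left(278 \right)} - L = \left(-5 - 1390\right) - \frac{95427}{423170} = -1395 - \frac{95427}{423170} = - \frac{590417577}{423170}$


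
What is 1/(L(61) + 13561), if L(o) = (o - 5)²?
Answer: 1/16697 ≈ 5.9891e-5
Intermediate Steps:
L(o) = (-5 + o)²
1/(L(61) + 13561) = 1/((-5 + 61)² + 13561) = 1/(56² + 13561) = 1/(3136 + 13561) = 1/16697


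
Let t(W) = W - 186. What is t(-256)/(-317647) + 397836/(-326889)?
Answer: -14025214106/11537256687 ≈ -1.2156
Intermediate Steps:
t(W) = -186 + W
t(-256)/(-317647) + 397836/(-326889) = (-186 - 256)/(-317647) + 397836/(-326889) = -442*(-1/317647) + 397836*(-1/326889) = 442/317647 - 44204/36321 = -14025214106/11537256687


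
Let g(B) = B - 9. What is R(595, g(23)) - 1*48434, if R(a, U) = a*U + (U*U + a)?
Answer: -39313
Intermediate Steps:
g(B) = -9 + B
R(a, U) = a + U² + U*a (R(a, U) = U*a + (U² + a) = U*a + (a + U²) = a + U² + U*a)
R(595, g(23)) - 1*48434 = (595 + (-9 + 23)² + (-9 + 23)*595) - 1*48434 = (595 + 14² + 14*595) - 48434 = (595 + 196 + 8330) - 48434 = 9121 - 48434 = -39313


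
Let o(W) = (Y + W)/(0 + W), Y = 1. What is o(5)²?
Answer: 36/25 ≈ 1.4400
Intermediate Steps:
o(W) = (1 + W)/W (o(W) = (1 + W)/(0 + W) = (1 + W)/W)
o(5)² = ((1 + 5)/5)² = ((⅕)*6)² = (6/5)² = 36/25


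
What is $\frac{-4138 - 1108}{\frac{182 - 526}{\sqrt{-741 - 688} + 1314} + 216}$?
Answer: $\frac{2623 \left(- \sqrt{1429} + 1314 i\right)}{4 \left(- 35435 i + 27 \sqrt{1429}\right)} \approx -24.316 + 0.0008482 i$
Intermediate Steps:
$\frac{-4138 - 1108}{\frac{182 - 526}{\sqrt{-741 - 688} + 1314} + 216} = - \frac{5246}{- \frac{344}{\sqrt{-1429} + 1314} + 216} = - \frac{5246}{- \frac{344}{i \sqrt{1429} + 1314} + 216} = - \frac{5246}{- \frac{344}{1314 + i \sqrt{1429}} + 216} = - \frac{5246}{216 - \frac{344}{1314 + i \sqrt{1429}}}$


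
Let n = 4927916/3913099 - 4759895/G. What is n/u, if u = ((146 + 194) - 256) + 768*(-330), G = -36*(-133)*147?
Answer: 2165356525547/99684002120813712 ≈ 2.1722e-5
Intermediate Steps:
G = 703836 (G = 4788*147 = 703836)
u = -253356 (u = (340 - 256) - 253440 = 84 - 253440 = -253356)
n = -2165356525547/393454278252 (n = 4927916/3913099 - 4759895/703836 = 4927916*(1/3913099) - 4759895*1/703836 = 4927916/3913099 - 679985/100548 = -2165356525547/393454278252 ≈ -5.5034)
n/u = -2165356525547/393454278252/(-253356) = -2165356525547/393454278252*(-1/253356) = 2165356525547/99684002120813712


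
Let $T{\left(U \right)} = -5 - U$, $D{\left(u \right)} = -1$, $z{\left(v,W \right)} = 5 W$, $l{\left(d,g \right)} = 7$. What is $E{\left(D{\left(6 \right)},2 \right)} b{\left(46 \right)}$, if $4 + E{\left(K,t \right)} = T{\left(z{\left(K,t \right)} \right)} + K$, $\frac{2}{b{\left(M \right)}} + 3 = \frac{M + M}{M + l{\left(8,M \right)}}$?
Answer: $\frac{2120}{67} \approx 31.642$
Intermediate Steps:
$b{\left(M \right)} = \frac{2}{-3 + \frac{2 M}{7 + M}}$ ($b{\left(M \right)} = \frac{2}{-3 + \frac{M + M}{M + 7}} = \frac{2}{-3 + \frac{2 M}{7 + M}}$)
$E{\left(K,t \right)} = -9 + K - 5 t$ ($E{\left(K,t \right)} = -4 - \left(5 - K + 5 t\right) = -9 + K - 5 t$)
$E{\left(D{\left(6 \right)},2 \right)} b{\left(46 \right)} = \left(-9 - 1 - 10\right) \frac{2 \left(-7 - 46\right)}{21 + 46} = \left(-9 - 1 - 10\right) \frac{2 \left(-7 - 46\right)}{67} = - 20 \cdot 2 \cdot \frac{1}{67} \left(-53\right) = \left(-20\right) \left(- \frac{106}{67}\right) = \frac{2120}{67}$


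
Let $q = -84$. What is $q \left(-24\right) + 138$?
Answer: $2154$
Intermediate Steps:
$q \left(-24\right) + 138 = \left(-84\right) \left(-24\right) + 138 = 2016 + 138 = 2154$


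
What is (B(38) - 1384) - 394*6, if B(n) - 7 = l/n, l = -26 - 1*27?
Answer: -142211/38 ≈ -3742.4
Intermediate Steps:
l = -53 (l = -26 - 27 = -53)
B(n) = 7 - 53/n
(B(38) - 1384) - 394*6 = ((7 - 53/38) - 1384) - 394*6 = ((7 - 53*1/38) - 1384) - 2364 = ((7 - 53/38) - 1384) - 2364 = (213/38 - 1384) - 2364 = -52379/38 - 2364 = -142211/38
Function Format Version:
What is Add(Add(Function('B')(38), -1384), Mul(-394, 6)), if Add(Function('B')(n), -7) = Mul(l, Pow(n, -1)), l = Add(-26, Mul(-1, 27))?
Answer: Rational(-142211, 38) ≈ -3742.4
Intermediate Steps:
l = -53 (l = Add(-26, -27) = -53)
Function('B')(n) = Add(7, Mul(-53, Pow(n, -1)))
Add(Add(Function('B')(38), -1384), Mul(-394, 6)) = Add(Add(Add(7, Mul(-53, Pow(38, -1))), -1384), Mul(-394, 6)) = Add(Add(Add(7, Mul(-53, Rational(1, 38))), -1384), -2364) = Add(Add(Add(7, Rational(-53, 38)), -1384), -2364) = Add(Add(Rational(213, 38), -1384), -2364) = Add(Rational(-52379, 38), -2364) = Rational(-142211, 38)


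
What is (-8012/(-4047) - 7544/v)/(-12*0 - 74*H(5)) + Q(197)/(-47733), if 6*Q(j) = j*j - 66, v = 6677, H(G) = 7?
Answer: -13068446906407/95447603988198 ≈ -0.13692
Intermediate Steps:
Q(j) = -11 + j²/6 (Q(j) = (j*j - 66)/6 = (j² - 66)/6 = (-66 + j²)/6 = -11 + j²/6)
(-8012/(-4047) - 7544/v)/(-12*0 - 74*H(5)) + Q(197)/(-47733) = (-8012/(-4047) - 7544/6677)/(-12*0 - 74*7) + (-11 + (⅙)*197²)/(-47733) = (-8012*(-1/4047) - 7544*1/6677)/(0 - 518) + (-11 + (⅙)*38809)*(-1/47733) = (8012/4047 - 7544/6677)/(-518) + (-11 + 38809/6)*(-1/47733) = (22965556/27021819)*(-1/518) + (38743/6)*(-1/47733) = -11482778/6998651121 - 38743/286398 = -13068446906407/95447603988198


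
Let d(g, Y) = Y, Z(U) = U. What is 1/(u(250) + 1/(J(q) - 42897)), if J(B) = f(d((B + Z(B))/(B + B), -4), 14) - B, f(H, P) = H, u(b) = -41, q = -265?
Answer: -42636/1748077 ≈ -0.024390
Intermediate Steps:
J(B) = -4 - B
1/(u(250) + 1/(J(q) - 42897)) = 1/(-41 + 1/((-4 - 1*(-265)) - 42897)) = 1/(-41 + 1/((-4 + 265) - 42897)) = 1/(-41 + 1/(261 - 42897)) = 1/(-41 + 1/(-42636)) = 1/(-41 - 1/42636) = 1/(-1748077/42636) = -42636/1748077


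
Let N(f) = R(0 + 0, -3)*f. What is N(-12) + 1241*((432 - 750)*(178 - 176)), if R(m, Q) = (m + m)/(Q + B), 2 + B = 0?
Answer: -789276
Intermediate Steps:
B = -2 (B = -2 + 0 = -2)
R(m, Q) = 2*m/(-2 + Q) (R(m, Q) = (m + m)/(Q - 2) = (2*m)/(-2 + Q) = 2*m/(-2 + Q))
N(f) = 0 (N(f) = (2*(0 + 0)/(-2 - 3))*f = (2*0/(-5))*f = (2*0*(-⅕))*f = 0*f = 0)
N(-12) + 1241*((432 - 750)*(178 - 176)) = 0 + 1241*((432 - 750)*(178 - 176)) = 0 + 1241*(-318*2) = 0 + 1241*(-636) = 0 - 789276 = -789276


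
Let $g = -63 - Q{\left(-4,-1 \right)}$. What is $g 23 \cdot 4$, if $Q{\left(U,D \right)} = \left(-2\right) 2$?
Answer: $-5428$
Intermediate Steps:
$Q{\left(U,D \right)} = -4$
$g = -59$ ($g = -63 - -4 = -63 + 4 = -59$)
$g 23 \cdot 4 = - 59 \cdot 23 \cdot 4 = \left(-59\right) 92 = -5428$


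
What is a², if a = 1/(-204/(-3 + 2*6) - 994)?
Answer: 9/9302500 ≈ 9.6748e-7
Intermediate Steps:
a = -3/3050 (a = 1/(-204/(-3 + 12) - 994) = 1/(-204/9 - 994) = 1/(-204*⅑ - 994) = 1/(-68/3 - 994) = 1/(-3050/3) = -3/3050 ≈ -0.00098361)
a² = (-3/3050)² = 9/9302500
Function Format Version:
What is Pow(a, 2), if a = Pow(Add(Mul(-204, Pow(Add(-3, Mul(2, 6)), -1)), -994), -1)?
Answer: Rational(9, 9302500) ≈ 9.6748e-7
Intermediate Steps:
a = Rational(-3, 3050) (a = Pow(Add(Mul(-204, Pow(Add(-3, 12), -1)), -994), -1) = Pow(Add(Mul(-204, Pow(9, -1)), -994), -1) = Pow(Add(Mul(-204, Rational(1, 9)), -994), -1) = Pow(Add(Rational(-68, 3), -994), -1) = Pow(Rational(-3050, 3), -1) = Rational(-3, 3050) ≈ -0.00098361)
Pow(a, 2) = Pow(Rational(-3, 3050), 2) = Rational(9, 9302500)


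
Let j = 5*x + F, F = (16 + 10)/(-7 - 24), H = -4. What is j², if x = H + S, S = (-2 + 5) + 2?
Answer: 16641/961 ≈ 17.316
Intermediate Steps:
S = 5 (S = 3 + 2 = 5)
x = 1 (x = -4 + 5 = 1)
F = -26/31 (F = 26/(-31) = 26*(-1/31) = -26/31 ≈ -0.83871)
j = 129/31 (j = 5*1 - 26/31 = 5 - 26/31 = 129/31 ≈ 4.1613)
j² = (129/31)² = 16641/961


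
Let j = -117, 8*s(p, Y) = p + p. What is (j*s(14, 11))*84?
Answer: -34398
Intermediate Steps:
s(p, Y) = p/4 (s(p, Y) = (p + p)/8 = (2*p)/8 = p/4)
(j*s(14, 11))*84 = -117*14/4*84 = -117*7/2*84 = -819/2*84 = -34398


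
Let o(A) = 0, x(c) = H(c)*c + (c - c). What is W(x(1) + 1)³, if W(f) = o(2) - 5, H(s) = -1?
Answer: -125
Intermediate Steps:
x(c) = -c (x(c) = -c + (c - c) = -c + 0 = -c)
W(f) = -5 (W(f) = 0 - 5 = -5)
W(x(1) + 1)³ = (-5)³ = -125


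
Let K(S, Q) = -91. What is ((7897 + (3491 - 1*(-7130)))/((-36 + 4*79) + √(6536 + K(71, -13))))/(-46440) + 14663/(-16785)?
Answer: -5453863111/6232065723 + 9259*√6445/1670795100 ≈ -0.87468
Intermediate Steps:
((7897 + (3491 - 1*(-7130)))/((-36 + 4*79) + √(6536 + K(71, -13))))/(-46440) + 14663/(-16785) = ((7897 + (3491 - 1*(-7130)))/((-36 + 4*79) + √(6536 - 91)))/(-46440) + 14663/(-16785) = ((7897 + (3491 + 7130))/((-36 + 316) + √6445))*(-1/46440) + 14663*(-1/16785) = ((7897 + 10621)/(280 + √6445))*(-1/46440) - 14663/16785 = (18518/(280 + √6445))*(-1/46440) - 14663/16785 = -9259/(23220*(280 + √6445)) - 14663/16785 = -14663/16785 - 9259/(23220*(280 + √6445))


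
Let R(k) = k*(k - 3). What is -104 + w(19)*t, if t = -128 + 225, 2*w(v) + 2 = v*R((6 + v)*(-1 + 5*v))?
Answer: 5082486974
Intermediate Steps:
R(k) = k*(-3 + k)
w(v) = -1 + v*(-1 + 5*v)*(-3 + (-1 + 5*v)*(6 + v))*(6 + v)/2 (w(v) = -1 + (v*(((6 + v)*(-1 + 5*v))*(-3 + (6 + v)*(-1 + 5*v))))/2 = -1 + (v*(((-1 + 5*v)*(6 + v))*(-3 + (-1 + 5*v)*(6 + v))))/2 = -1 + (v*((-1 + 5*v)*(-3 + (-1 + 5*v)*(6 + v))*(6 + v)))/2 = -1 + (v*(-1 + 5*v)*(-3 + (-1 + 5*v)*(6 + v))*(6 + v))/2 = -1 + v*(-1 + 5*v)*(-3 + (-1 + 5*v)*(6 + v))*(6 + v)/2)
t = 97
-104 + w(19)*t = -104 + (-1 + (½)*19*(-9 + 5*19² + 29*19)*(-6 + 5*19² + 29*19))*97 = -104 + (-1 + (½)*19*(-9 + 5*361 + 551)*(-6 + 5*361 + 551))*97 = -104 + (-1 + (½)*19*(-9 + 1805 + 551)*(-6 + 1805 + 551))*97 = -104 + (-1 + (½)*19*2347*2350)*97 = -104 + (-1 + 52396775)*97 = -104 + 52396774*97 = -104 + 5082487078 = 5082486974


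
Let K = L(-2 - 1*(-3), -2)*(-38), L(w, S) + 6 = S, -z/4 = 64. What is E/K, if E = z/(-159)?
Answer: 16/3021 ≈ 0.0052963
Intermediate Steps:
z = -256 (z = -4*64 = -256)
L(w, S) = -6 + S
E = 256/159 (E = -256/(-159) = -256*(-1/159) = 256/159 ≈ 1.6101)
K = 304 (K = (-6 - 2)*(-38) = -8*(-38) = 304)
E/K = (256/159)/304 = (256/159)*(1/304) = 16/3021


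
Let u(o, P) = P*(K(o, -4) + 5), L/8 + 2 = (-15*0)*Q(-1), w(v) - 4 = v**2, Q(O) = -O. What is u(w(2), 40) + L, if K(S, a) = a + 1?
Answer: 64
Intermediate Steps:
K(S, a) = 1 + a
w(v) = 4 + v**2
L = -16 (L = -16 + 8*((-15*0)*(-1*(-1))) = -16 + 8*(0*1) = -16 + 8*0 = -16 + 0 = -16)
u(o, P) = 2*P (u(o, P) = P*((1 - 4) + 5) = P*(-3 + 5) = P*2 = 2*P)
u(w(2), 40) + L = 2*40 - 16 = 80 - 16 = 64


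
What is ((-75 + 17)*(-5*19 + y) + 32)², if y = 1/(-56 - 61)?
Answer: 420515934784/13689 ≈ 3.0719e+7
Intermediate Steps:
y = -1/117 (y = 1/(-117) = -1/117 ≈ -0.0085470)
((-75 + 17)*(-5*19 + y) + 32)² = ((-75 + 17)*(-5*19 - 1/117) + 32)² = (-58*(-95 - 1/117) + 32)² = (-58*(-11116/117) + 32)² = (644728/117 + 32)² = (648472/117)² = 420515934784/13689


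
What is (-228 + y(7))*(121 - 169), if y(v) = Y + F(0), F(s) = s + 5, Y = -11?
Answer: 11232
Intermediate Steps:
F(s) = 5 + s
y(v) = -6 (y(v) = -11 + (5 + 0) = -11 + 5 = -6)
(-228 + y(7))*(121 - 169) = (-228 - 6)*(121 - 169) = -234*(-48) = 11232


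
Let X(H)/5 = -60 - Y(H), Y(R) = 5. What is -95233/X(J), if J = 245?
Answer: 95233/325 ≈ 293.02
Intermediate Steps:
X(H) = -325 (X(H) = 5*(-60 - 1*5) = 5*(-60 - 5) = 5*(-65) = -325)
-95233/X(J) = -95233/(-325) = -95233*(-1/325) = 95233/325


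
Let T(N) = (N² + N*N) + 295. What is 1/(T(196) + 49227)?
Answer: 1/126354 ≈ 7.9143e-6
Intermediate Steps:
T(N) = 295 + 2*N² (T(N) = (N² + N²) + 295 = 2*N² + 295 = 295 + 2*N²)
1/(T(196) + 49227) = 1/((295 + 2*196²) + 49227) = 1/((295 + 2*38416) + 49227) = 1/((295 + 76832) + 49227) = 1/(77127 + 49227) = 1/126354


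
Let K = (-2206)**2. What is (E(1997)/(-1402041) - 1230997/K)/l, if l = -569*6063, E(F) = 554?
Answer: 1728604270421/23538108735524430972 ≈ 7.3439e-8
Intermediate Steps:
K = 4866436
l = -3449847
(E(1997)/(-1402041) - 1230997/K)/l = (554/(-1402041) - 1230997/4866436)/(-3449847) = (554*(-1/1402041) - 1230997*1/4866436)*(-1/3449847) = (-554/1402041 - 1230997/4866436)*(-1/3449847) = -1728604270421/6822942795876*(-1/3449847) = 1728604270421/23538108735524430972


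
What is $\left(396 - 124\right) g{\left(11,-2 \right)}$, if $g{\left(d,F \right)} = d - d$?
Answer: $0$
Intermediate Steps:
$g{\left(d,F \right)} = 0$
$\left(396 - 124\right) g{\left(11,-2 \right)} = \left(396 - 124\right) 0 = 272 \cdot 0 = 0$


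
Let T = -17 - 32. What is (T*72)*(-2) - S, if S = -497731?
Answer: 504787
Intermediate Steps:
T = -49
(T*72)*(-2) - S = -49*72*(-2) - 1*(-497731) = -3528*(-2) + 497731 = 7056 + 497731 = 504787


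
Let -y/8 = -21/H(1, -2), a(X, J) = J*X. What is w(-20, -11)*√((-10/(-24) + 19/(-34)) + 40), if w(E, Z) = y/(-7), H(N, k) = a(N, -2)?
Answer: 2*√414681/17 ≈ 75.760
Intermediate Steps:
H(N, k) = -2*N
y = -84 (y = -(-168)/((-2*1)) = -(-168)/(-2) = -(-168)*(-1)/2 = -8*21/2 = -84)
w(E, Z) = 12 (w(E, Z) = -84/(-7) = -84*(-⅐) = 12)
w(-20, -11)*√((-10/(-24) + 19/(-34)) + 40) = 12*√((-10/(-24) + 19/(-34)) + 40) = 12*√((-10*(-1/24) + 19*(-1/34)) + 40) = 12*√((5/12 - 19/34) + 40) = 12*√(-29/204 + 40) = 12*√(8131/204) = 12*(√414681/102) = 2*√414681/17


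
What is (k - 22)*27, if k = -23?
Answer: -1215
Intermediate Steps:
(k - 22)*27 = (-23 - 22)*27 = -45*27 = -1215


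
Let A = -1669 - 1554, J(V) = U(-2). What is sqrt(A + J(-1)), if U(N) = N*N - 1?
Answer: 2*I*sqrt(805) ≈ 56.745*I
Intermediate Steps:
U(N) = -1 + N**2 (U(N) = N**2 - 1 = -1 + N**2)
J(V) = 3 (J(V) = -1 + (-2)**2 = -1 + 4 = 3)
A = -3223
sqrt(A + J(-1)) = sqrt(-3223 + 3) = sqrt(-3220) = 2*I*sqrt(805)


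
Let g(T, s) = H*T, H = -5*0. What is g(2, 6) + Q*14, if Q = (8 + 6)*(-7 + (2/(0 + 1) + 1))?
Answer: -784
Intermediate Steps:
H = 0
g(T, s) = 0 (g(T, s) = 0*T = 0)
Q = -56 (Q = 14*(-7 + (2/1 + 1)) = 14*(-7 + (2*1 + 1)) = 14*(-7 + (2 + 1)) = 14*(-7 + 3) = 14*(-4) = -56)
g(2, 6) + Q*14 = 0 - 56*14 = 0 - 784 = -784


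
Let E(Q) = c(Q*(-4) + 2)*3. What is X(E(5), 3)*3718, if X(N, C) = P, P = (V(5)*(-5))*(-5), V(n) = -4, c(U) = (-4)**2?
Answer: -371800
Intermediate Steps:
c(U) = 16
P = -100 (P = -4*(-5)*(-5) = 20*(-5) = -100)
E(Q) = 48 (E(Q) = 16*3 = 48)
X(N, C) = -100
X(E(5), 3)*3718 = -100*3718 = -371800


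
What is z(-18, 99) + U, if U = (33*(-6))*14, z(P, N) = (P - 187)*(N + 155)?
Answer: -54842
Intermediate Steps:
z(P, N) = (-187 + P)*(155 + N)
U = -2772 (U = -198*14 = -2772)
z(-18, 99) + U = (-28985 - 187*99 + 155*(-18) + 99*(-18)) - 2772 = (-28985 - 18513 - 2790 - 1782) - 2772 = -52070 - 2772 = -54842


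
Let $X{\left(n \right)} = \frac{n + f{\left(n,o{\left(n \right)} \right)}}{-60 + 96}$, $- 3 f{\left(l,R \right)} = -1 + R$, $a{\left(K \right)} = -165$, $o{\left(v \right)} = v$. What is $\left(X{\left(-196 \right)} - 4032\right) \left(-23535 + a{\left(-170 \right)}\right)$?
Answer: $\frac{860797825}{9} \approx 9.5644 \cdot 10^{7}$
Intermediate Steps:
$f{\left(l,R \right)} = \frac{1}{3} - \frac{R}{3}$ ($f{\left(l,R \right)} = - \frac{-1 + R}{3} = \frac{1}{3} - \frac{R}{3}$)
$X{\left(n \right)} = \frac{1}{108} + \frac{n}{54}$ ($X{\left(n \right)} = \frac{n - \left(- \frac{1}{3} + \frac{n}{3}\right)}{-60 + 96} = \frac{\frac{1}{3} + \frac{2 n}{3}}{36} = \left(\frac{1}{3} + \frac{2 n}{3}\right) \frac{1}{36} = \frac{1}{108} + \frac{n}{54}$)
$\left(X{\left(-196 \right)} - 4032\right) \left(-23535 + a{\left(-170 \right)}\right) = \left(\left(\frac{1}{108} + \frac{1}{54} \left(-196\right)\right) - 4032\right) \left(-23535 - 165\right) = \left(\left(\frac{1}{108} - \frac{98}{27}\right) - 4032\right) \left(-23700\right) = \left(- \frac{391}{108} - 4032\right) \left(-23700\right) = \left(- \frac{435847}{108}\right) \left(-23700\right) = \frac{860797825}{9}$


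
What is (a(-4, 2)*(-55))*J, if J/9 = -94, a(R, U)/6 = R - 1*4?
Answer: -2233440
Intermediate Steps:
a(R, U) = -24 + 6*R (a(R, U) = 6*(R - 1*4) = 6*(R - 4) = 6*(-4 + R) = -24 + 6*R)
J = -846 (J = 9*(-94) = -846)
(a(-4, 2)*(-55))*J = ((-24 + 6*(-4))*(-55))*(-846) = ((-24 - 24)*(-55))*(-846) = -48*(-55)*(-846) = 2640*(-846) = -2233440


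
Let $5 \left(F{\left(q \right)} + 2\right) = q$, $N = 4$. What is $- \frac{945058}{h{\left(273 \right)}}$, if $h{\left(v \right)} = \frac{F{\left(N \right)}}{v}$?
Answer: $215000695$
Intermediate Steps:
$F{\left(q \right)} = -2 + \frac{q}{5}$
$h{\left(v \right)} = - \frac{6}{5 v}$ ($h{\left(v \right)} = \frac{-2 + \frac{1}{5} \cdot 4}{v} = \frac{-2 + \frac{4}{5}}{v} = - \frac{6}{5 v}$)
$- \frac{945058}{h{\left(273 \right)}} = - \frac{945058}{\left(- \frac{6}{5}\right) \frac{1}{273}} = - \frac{945058}{- \frac{2}{455}} = \left(-945058\right) \left(- \frac{455}{2}\right) = 215000695$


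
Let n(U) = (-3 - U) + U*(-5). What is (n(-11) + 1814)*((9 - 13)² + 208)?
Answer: 420448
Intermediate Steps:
n(U) = -3 - 6*U (n(U) = (-3 - U) - 5*U = -3 - 6*U)
(n(-11) + 1814)*((9 - 13)² + 208) = ((-3 - 6*(-11)) + 1814)*((9 - 13)² + 208) = ((-3 + 66) + 1814)*((-4)² + 208) = (63 + 1814)*(16 + 208) = 1877*224 = 420448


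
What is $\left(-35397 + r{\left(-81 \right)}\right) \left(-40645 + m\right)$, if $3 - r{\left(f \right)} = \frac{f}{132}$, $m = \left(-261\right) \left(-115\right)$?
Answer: $\frac{8277097335}{22} \approx 3.7623 \cdot 10^{8}$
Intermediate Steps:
$m = 30015$
$r{\left(f \right)} = 3 - \frac{f}{132}$
$\left(-35397 + r{\left(-81 \right)}\right) \left(-40645 + m\right) = \left(-35397 + \left(3 - - \frac{27}{44}\right)\right) \left(-40645 + 30015\right) = \left(-35397 + \left(3 + \frac{27}{44}\right)\right) \left(-10630\right) = \left(-35397 + \frac{159}{44}\right) \left(-10630\right) = \left(- \frac{1557309}{44}\right) \left(-10630\right) = \frac{8277097335}{22}$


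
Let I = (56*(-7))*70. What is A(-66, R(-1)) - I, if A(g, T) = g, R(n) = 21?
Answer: 27374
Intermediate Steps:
I = -27440 (I = -392*70 = -27440)
A(-66, R(-1)) - I = -66 - 1*(-27440) = -66 + 27440 = 27374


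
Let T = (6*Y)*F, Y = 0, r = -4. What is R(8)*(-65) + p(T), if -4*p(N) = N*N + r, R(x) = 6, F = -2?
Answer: -389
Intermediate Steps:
T = 0 (T = (6*0)*(-2) = 0*(-2) = 0)
p(N) = 1 - N**2/4 (p(N) = -(N*N - 4)/4 = -(N**2 - 4)/4 = -(-4 + N**2)/4 = 1 - N**2/4)
R(8)*(-65) + p(T) = 6*(-65) + (1 - 1/4*0**2) = -390 + (1 - 1/4*0) = -390 + (1 + 0) = -390 + 1 = -389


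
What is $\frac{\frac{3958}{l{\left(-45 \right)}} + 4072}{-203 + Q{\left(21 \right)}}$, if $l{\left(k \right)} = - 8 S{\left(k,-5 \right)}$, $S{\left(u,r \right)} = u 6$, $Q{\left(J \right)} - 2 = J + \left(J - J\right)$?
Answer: $- \frac{4399739}{194400} \approx -22.632$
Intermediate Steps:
$Q{\left(J \right)} = 2 + J$ ($Q{\left(J \right)} = 2 + \left(J + \left(J - J\right)\right) = 2 + \left(J + 0\right) = 2 + J$)
$S{\left(u,r \right)} = 6 u$
$l{\left(k \right)} = - 48 k$ ($l{\left(k \right)} = - 8 \cdot 6 k = - 48 k$)
$\frac{\frac{3958}{l{\left(-45 \right)}} + 4072}{-203 + Q{\left(21 \right)}} = \frac{\frac{3958}{\left(-48\right) \left(-45\right)} + 4072}{-203 + \left(2 + 21\right)} = \frac{\frac{3958}{2160} + 4072}{-203 + 23} = \frac{3958 \cdot \frac{1}{2160} + 4072}{-180} = \left(\frac{1979}{1080} + 4072\right) \left(- \frac{1}{180}\right) = \frac{4399739}{1080} \left(- \frac{1}{180}\right) = - \frac{4399739}{194400}$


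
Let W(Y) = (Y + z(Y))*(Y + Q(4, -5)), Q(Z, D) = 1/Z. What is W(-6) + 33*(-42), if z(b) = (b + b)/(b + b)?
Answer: -5429/4 ≈ -1357.3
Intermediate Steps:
z(b) = 1 (z(b) = (2*b)/((2*b)) = (2*b)*(1/(2*b)) = 1)
W(Y) = (1 + Y)*(1/4 + Y) (W(Y) = (Y + 1)*(Y + 1/4) = (1 + Y)*(Y + 1/4) = (1 + Y)*(1/4 + Y))
W(-6) + 33*(-42) = (1/4 + (-6)**2 + (5/4)*(-6)) + 33*(-42) = (1/4 + 36 - 15/2) - 1386 = 115/4 - 1386 = -5429/4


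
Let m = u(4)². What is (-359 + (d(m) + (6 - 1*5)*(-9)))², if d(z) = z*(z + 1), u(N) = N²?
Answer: 4280299776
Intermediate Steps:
m = 256 (m = (4²)² = 16² = 256)
d(z) = z*(1 + z)
(-359 + (d(m) + (6 - 1*5)*(-9)))² = (-359 + (256*(1 + 256) + (6 - 1*5)*(-9)))² = (-359 + (256*257 + (6 - 5)*(-9)))² = (-359 + (65792 + 1*(-9)))² = (-359 + (65792 - 9))² = (-359 + 65783)² = 65424² = 4280299776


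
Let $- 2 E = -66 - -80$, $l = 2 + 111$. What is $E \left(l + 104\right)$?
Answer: $-1519$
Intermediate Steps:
$l = 113$
$E = -7$ ($E = - \frac{-66 - -80}{2} = - \frac{-66 + 80}{2} = \left(- \frac{1}{2}\right) 14 = -7$)
$E \left(l + 104\right) = - 7 \left(113 + 104\right) = \left(-7\right) 217 = -1519$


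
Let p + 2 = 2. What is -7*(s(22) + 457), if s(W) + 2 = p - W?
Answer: -3031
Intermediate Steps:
p = 0 (p = -2 + 2 = 0)
s(W) = -2 - W (s(W) = -2 + (0 - W) = -2 - W)
-7*(s(22) + 457) = -7*((-2 - 1*22) + 457) = -7*((-2 - 22) + 457) = -7*(-24 + 457) = -7*433 = -3031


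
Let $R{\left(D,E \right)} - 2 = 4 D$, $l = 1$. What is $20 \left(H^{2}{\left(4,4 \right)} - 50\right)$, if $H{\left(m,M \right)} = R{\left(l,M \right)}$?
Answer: $-280$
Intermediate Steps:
$R{\left(D,E \right)} = 2 + 4 D$
$H{\left(m,M \right)} = 6$ ($H{\left(m,M \right)} = 2 + 4 \cdot 1 = 2 + 4 = 6$)
$20 \left(H^{2}{\left(4,4 \right)} - 50\right) = 20 \left(6^{2} - 50\right) = 20 \left(36 - 50\right) = 20 \left(-14\right) = -280$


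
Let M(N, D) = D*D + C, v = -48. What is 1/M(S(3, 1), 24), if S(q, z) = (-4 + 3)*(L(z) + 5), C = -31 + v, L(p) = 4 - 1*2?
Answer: 1/497 ≈ 0.0020121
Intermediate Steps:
L(p) = 2 (L(p) = 4 - 2 = 2)
C = -79 (C = -31 - 48 = -79)
S(q, z) = -7 (S(q, z) = (-4 + 3)*(2 + 5) = -1*7 = -7)
M(N, D) = -79 + D**2 (M(N, D) = D*D - 79 = D**2 - 79 = -79 + D**2)
1/M(S(3, 1), 24) = 1/(-79 + 24**2) = 1/(-79 + 576) = 1/497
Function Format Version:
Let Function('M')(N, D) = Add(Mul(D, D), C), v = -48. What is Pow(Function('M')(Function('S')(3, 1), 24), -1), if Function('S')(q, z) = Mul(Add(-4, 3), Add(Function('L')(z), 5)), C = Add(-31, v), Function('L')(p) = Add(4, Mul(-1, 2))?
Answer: Rational(1, 497) ≈ 0.0020121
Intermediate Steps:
Function('L')(p) = 2 (Function('L')(p) = Add(4, -2) = 2)
C = -79 (C = Add(-31, -48) = -79)
Function('S')(q, z) = -7 (Function('S')(q, z) = Mul(Add(-4, 3), Add(2, 5)) = Mul(-1, 7) = -7)
Function('M')(N, D) = Add(-79, Pow(D, 2)) (Function('M')(N, D) = Add(Mul(D, D), -79) = Add(Pow(D, 2), -79) = Add(-79, Pow(D, 2)))
Pow(Function('M')(Function('S')(3, 1), 24), -1) = Pow(Add(-79, Pow(24, 2)), -1) = Pow(Add(-79, 576), -1) = Pow(497, -1) = Rational(1, 497)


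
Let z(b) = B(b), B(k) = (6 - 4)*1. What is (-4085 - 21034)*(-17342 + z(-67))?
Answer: 435563460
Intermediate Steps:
B(k) = 2 (B(k) = 2*1 = 2)
z(b) = 2
(-4085 - 21034)*(-17342 + z(-67)) = (-4085 - 21034)*(-17342 + 2) = -25119*(-17340) = 435563460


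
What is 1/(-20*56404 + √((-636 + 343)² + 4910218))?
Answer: -1128080/1272559490333 - √4996067/1272559490333 ≈ -8.8822e-7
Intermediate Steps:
1/(-20*56404 + √((-636 + 343)² + 4910218)) = 1/(-1128080 + √((-293)² + 4910218)) = 1/(-1128080 + √(85849 + 4910218)) = 1/(-1128080 + √4996067)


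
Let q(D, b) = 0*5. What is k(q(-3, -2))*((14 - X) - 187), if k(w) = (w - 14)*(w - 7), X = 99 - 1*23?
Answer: -24402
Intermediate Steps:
q(D, b) = 0
X = 76 (X = 99 - 23 = 76)
k(w) = (-14 + w)*(-7 + w)
k(q(-3, -2))*((14 - X) - 187) = (98 + 0² - 21*0)*((14 - 1*76) - 187) = (98 + 0 + 0)*((14 - 76) - 187) = 98*(-62 - 187) = 98*(-249) = -24402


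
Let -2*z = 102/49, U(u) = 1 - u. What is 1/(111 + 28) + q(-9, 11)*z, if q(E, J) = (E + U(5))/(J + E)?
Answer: 92255/13622 ≈ 6.7725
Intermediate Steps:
z = -51/49 ≈ -1.0408
q(E, J) = (-4 + E)/(E + J) (q(E, J) = (E + (1 - 1*5))/(J + E) = (E + (1 - 5))/(E + J) = (E - 4)/(E + J) = (-4 + E)/(E + J))
1/(111 + 28) + q(-9, 11)*z = 1/(111 + 28) + ((-4 - 9)/(-9 + 11))*(-51/49) = 1/139 + (-13/2)*(-51/49) = 1/139 + ((½)*(-13))*(-51/49) = 1/139 - 13/2*(-51/49) = 1/139 + 663/98 = 92255/13622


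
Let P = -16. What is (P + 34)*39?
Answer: 702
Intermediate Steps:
(P + 34)*39 = (-16 + 34)*39 = 18*39 = 702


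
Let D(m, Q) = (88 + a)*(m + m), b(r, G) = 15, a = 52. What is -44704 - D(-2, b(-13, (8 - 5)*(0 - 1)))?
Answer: -44144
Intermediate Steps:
D(m, Q) = 280*m (D(m, Q) = (88 + 52)*(m + m) = 140*(2*m) = 280*m)
-44704 - D(-2, b(-13, (8 - 5)*(0 - 1))) = -44704 - 280*(-2) = -44704 - 1*(-560) = -44704 + 560 = -44144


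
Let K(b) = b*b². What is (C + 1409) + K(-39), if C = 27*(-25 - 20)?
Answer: -59125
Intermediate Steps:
K(b) = b³
C = -1215 (C = 27*(-45) = -1215)
(C + 1409) + K(-39) = (-1215 + 1409) + (-39)³ = 194 - 59319 = -59125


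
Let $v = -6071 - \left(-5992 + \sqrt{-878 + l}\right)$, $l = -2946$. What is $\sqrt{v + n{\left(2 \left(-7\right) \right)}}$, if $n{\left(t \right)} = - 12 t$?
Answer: $\sqrt{89 - 4 i \sqrt{239}} \approx 9.9341 - 3.1124 i$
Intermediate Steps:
$v = -79 - 4 i \sqrt{239}$ ($v = -6071 - \left(-5992 + \sqrt{-878 - 2946}\right) = -6071 - \left(-5992 + \sqrt{-3824}\right) = -6071 - \left(-5992 + 4 i \sqrt{239}\right) = -6071 + \left(5992 - 4 i \sqrt{239}\right) = -79 - 4 i \sqrt{239} \approx -79.0 - 61.839 i$)
$\sqrt{v + n{\left(2 \left(-7\right) \right)}} = \sqrt{\left(-79 - 4 i \sqrt{239}\right) - 12 \cdot 2 \left(-7\right)} = \sqrt{\left(-79 - 4 i \sqrt{239}\right) - -168} = \sqrt{\left(-79 - 4 i \sqrt{239}\right) + 168} = \sqrt{89 - 4 i \sqrt{239}}$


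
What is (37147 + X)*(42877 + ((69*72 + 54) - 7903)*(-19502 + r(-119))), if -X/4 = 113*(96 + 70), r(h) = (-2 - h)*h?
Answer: -3649852341270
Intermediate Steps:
r(h) = h*(-2 - h)
X = -75032 (X = -452*(96 + 70) = -452*166 = -4*18758 = -75032)
(37147 + X)*(42877 + ((69*72 + 54) - 7903)*(-19502 + r(-119))) = (37147 - 75032)*(42877 + ((69*72 + 54) - 7903)*(-19502 - 1*(-119)*(2 - 119))) = -37885*(42877 + ((4968 + 54) - 7903)*(-19502 - 1*(-119)*(-117))) = -37885*(42877 + (5022 - 7903)*(-19502 - 13923)) = -37885*(42877 - 2881*(-33425)) = -37885*(42877 + 96297425) = -37885*96340302 = -3649852341270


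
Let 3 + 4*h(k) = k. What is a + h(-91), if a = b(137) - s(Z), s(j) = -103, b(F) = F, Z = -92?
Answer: 433/2 ≈ 216.50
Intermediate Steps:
a = 240 (a = 137 - 1*(-103) = 137 + 103 = 240)
h(k) = -¾ + k/4
a + h(-91) = 240 + (-¾ + (¼)*(-91)) = 240 + (-¾ - 91/4) = 240 - 47/2 = 433/2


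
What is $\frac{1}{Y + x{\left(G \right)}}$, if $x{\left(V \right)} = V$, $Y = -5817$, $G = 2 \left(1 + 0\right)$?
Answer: $- \frac{1}{5815} \approx -0.00017197$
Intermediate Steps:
$G = 2$ ($G = 2 \cdot 1 = 2$)
$\frac{1}{Y + x{\left(G \right)}} = \frac{1}{-5817 + 2} = \frac{1}{-5815} = - \frac{1}{5815}$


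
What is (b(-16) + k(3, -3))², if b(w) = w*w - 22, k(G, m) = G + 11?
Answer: 61504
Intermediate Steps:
k(G, m) = 11 + G
b(w) = -22 + w² (b(w) = w² - 22 = -22 + w²)
(b(-16) + k(3, -3))² = ((-22 + (-16)²) + (11 + 3))² = ((-22 + 256) + 14)² = (234 + 14)² = 248² = 61504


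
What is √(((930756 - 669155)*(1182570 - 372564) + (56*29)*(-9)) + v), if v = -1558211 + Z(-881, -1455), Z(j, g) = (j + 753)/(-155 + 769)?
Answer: 3*√2219006904677147/307 ≈ 4.6032e+5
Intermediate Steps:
Z(j, g) = 753/614 + j/614 (Z(j, g) = (753 + j)/614 = (753 + j)*(1/614) = 753/614 + j/614)
v = -478370841/307 (v = -1558211 + (753/614 + (1/614)*(-881)) = -1558211 + (753/614 - 881/614) = -1558211 - 64/307 = -478370841/307 ≈ -1.5582e+6)
√(((930756 - 669155)*(1182570 - 372564) + (56*29)*(-9)) + v) = √(((930756 - 669155)*(1182570 - 372564) + (56*29)*(-9)) - 478370841/307) = √((261601*810006 + 1624*(-9)) - 478370841/307) = √((211898379606 - 14616) - 478370841/307) = √(211898364990 - 478370841/307) = √(65052319681089/307) = 3*√2219006904677147/307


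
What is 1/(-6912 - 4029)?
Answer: -1/10941 ≈ -9.1399e-5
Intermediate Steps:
1/(-6912 - 4029) = 1/(-10941) = -1/10941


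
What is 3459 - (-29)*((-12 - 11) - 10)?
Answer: 2502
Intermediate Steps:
3459 - (-29)*((-12 - 11) - 10) = 3459 - (-29)*(-23 - 10) = 3459 - (-29)*(-33) = 3459 - 1*957 = 3459 - 957 = 2502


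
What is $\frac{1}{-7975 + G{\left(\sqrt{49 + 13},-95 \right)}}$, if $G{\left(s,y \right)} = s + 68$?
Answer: $- \frac{7907}{62520587} - \frac{\sqrt{62}}{62520587} \approx -0.0001266$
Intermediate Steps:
$G{\left(s,y \right)} = 68 + s$
$\frac{1}{-7975 + G{\left(\sqrt{49 + 13},-95 \right)}} = \frac{1}{-7975 + \left(68 + \sqrt{49 + 13}\right)} = \frac{1}{-7975 + \left(68 + \sqrt{62}\right)} = \frac{1}{-7907 + \sqrt{62}}$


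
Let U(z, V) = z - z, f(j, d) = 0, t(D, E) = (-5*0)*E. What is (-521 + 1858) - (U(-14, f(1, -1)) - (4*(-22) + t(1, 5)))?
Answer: 1249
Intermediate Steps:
t(D, E) = 0 (t(D, E) = 0*E = 0)
U(z, V) = 0
(-521 + 1858) - (U(-14, f(1, -1)) - (4*(-22) + t(1, 5))) = (-521 + 1858) - (0 - (4*(-22) + 0)) = 1337 - (0 - (-88 + 0)) = 1337 - (0 - 1*(-88)) = 1337 - (0 + 88) = 1337 - 1*88 = 1337 - 88 = 1249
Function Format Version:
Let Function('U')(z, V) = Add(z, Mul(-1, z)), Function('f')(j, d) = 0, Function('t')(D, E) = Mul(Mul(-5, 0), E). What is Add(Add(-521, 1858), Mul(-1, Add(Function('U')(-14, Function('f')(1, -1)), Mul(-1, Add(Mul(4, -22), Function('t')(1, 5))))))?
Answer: 1249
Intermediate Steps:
Function('t')(D, E) = 0 (Function('t')(D, E) = Mul(0, E) = 0)
Function('U')(z, V) = 0
Add(Add(-521, 1858), Mul(-1, Add(Function('U')(-14, Function('f')(1, -1)), Mul(-1, Add(Mul(4, -22), Function('t')(1, 5)))))) = Add(Add(-521, 1858), Mul(-1, Add(0, Mul(-1, Add(Mul(4, -22), 0))))) = Add(1337, Mul(-1, Add(0, Mul(-1, Add(-88, 0))))) = Add(1337, Mul(-1, Add(0, Mul(-1, -88)))) = Add(1337, Mul(-1, Add(0, 88))) = Add(1337, Mul(-1, 88)) = Add(1337, -88) = 1249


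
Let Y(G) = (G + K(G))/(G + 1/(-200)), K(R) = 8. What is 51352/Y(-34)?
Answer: 43655619/650 ≈ 67163.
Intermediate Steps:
Y(G) = (8 + G)/(-1/200 + G) (Y(G) = (G + 8)/(G + 1/(-200)) = (8 + G)/(G - 1/200) = (8 + G)/(-1/200 + G))
51352/Y(-34) = 51352/((200*(8 - 34)/(-1 + 200*(-34)))) = 51352/((200*(-26)/(-1 - 6800))) = 51352/((200*(-26)/(-6801))) = 51352/((200*(-1/6801)*(-26))) = 51352/(5200/6801) = 51352*(6801/5200) = 43655619/650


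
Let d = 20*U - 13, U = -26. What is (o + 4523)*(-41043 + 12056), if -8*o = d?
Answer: -1064315679/8 ≈ -1.3304e+8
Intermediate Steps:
d = -533 (d = 20*(-26) - 13 = -520 - 13 = -533)
o = 533/8 (o = -⅛*(-533) = 533/8 ≈ 66.625)
(o + 4523)*(-41043 + 12056) = (533/8 + 4523)*(-41043 + 12056) = (36717/8)*(-28987) = -1064315679/8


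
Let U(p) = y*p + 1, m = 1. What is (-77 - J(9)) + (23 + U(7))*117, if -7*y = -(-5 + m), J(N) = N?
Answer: 2254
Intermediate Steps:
y = -4/7 (y = -(-1)*(-5 + 1)/7 = -(-1)*(-4)/7 = -⅐*4 = -4/7 ≈ -0.57143)
U(p) = 1 - 4*p/7 (U(p) = -4*p/7 + 1 = 1 - 4*p/7)
(-77 - J(9)) + (23 + U(7))*117 = (-77 - 1*9) + (23 + (1 - 4/7*7))*117 = (-77 - 9) + (23 + (1 - 4))*117 = -86 + (23 - 3)*117 = -86 + 20*117 = -86 + 2340 = 2254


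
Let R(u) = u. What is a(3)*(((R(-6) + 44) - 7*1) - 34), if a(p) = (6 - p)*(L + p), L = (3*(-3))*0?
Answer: -27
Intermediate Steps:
L = 0 (L = -9*0 = 0)
a(p) = p*(6 - p) (a(p) = (6 - p)*(0 + p) = (6 - p)*p = p*(6 - p))
a(3)*(((R(-6) + 44) - 7*1) - 34) = (3*(6 - 1*3))*(((-6 + 44) - 7*1) - 34) = (3*(6 - 3))*((38 - 7) - 34) = (3*3)*(31 - 34) = 9*(-3) = -27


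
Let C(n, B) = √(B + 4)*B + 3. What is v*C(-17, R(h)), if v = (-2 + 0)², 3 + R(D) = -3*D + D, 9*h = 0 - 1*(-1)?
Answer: 12 - 116*√7/27 ≈ 0.63307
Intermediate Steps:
h = ⅑ (h = (0 - 1*(-1))/9 = (0 + 1)/9 = (⅑)*1 = ⅑ ≈ 0.11111)
R(D) = -3 - 2*D (R(D) = -3 + (-3*D + D) = -3 - 2*D)
C(n, B) = 3 + B*√(4 + B) (C(n, B) = √(4 + B)*B + 3 = B*√(4 + B) + 3 = 3 + B*√(4 + B))
v = 4 (v = (-2)² = 4)
v*C(-17, R(h)) = 4*(3 + (-3 - 2*⅑)*√(4 + (-3 - 2*⅑))) = 4*(3 + (-3 - 2/9)*√(4 + (-3 - 2/9))) = 4*(3 - 29*√(4 - 29/9)/9) = 4*(3 - 29*√7/27) = 12 - 116*√7/27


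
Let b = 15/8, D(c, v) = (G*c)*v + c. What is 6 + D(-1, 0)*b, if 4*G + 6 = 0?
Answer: 33/8 ≈ 4.1250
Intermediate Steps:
G = -3/2 (G = -3/2 + (¼)*0 = -3/2 + 0 = -3/2 ≈ -1.5000)
D(c, v) = c - 3*c*v/2 (D(c, v) = (-3*c/2)*v + c = -3*c*v/2 + c = c - 3*c*v/2)
b = 15/8 (b = 15*(⅛) = 15/8 ≈ 1.8750)
6 + D(-1, 0)*b = 6 + ((½)*(-1)*(2 - 3*0))*(15/8) = 6 + ((½)*(-1)*(2 + 0))*(15/8) = 6 + ((½)*(-1)*2)*(15/8) = 6 - 1*15/8 = 6 - 15/8 = 33/8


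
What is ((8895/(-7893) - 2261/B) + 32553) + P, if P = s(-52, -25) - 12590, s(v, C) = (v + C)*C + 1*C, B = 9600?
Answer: 184057498703/8419200 ≈ 21862.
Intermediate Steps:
s(v, C) = C + C*(C + v) (s(v, C) = (C + v)*C + C = C*(C + v) + C = C + C*(C + v))
P = -10690 (P = -25*(1 - 25 - 52) - 12590 = -25*(-76) - 12590 = 1900 - 12590 = -10690)
((8895/(-7893) - 2261/B) + 32553) + P = ((8895/(-7893) - 2261/9600) + 32553) - 10690 = ((8895*(-1/7893) - 2261*1/9600) + 32553) - 10690 = ((-2965/2631 - 2261/9600) + 32553) - 10690 = (-11470897/8419200 + 32553) - 10690 = 274058746703/8419200 - 10690 = 184057498703/8419200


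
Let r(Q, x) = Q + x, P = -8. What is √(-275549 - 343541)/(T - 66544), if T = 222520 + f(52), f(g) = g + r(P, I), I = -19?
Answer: I*√619090/156001 ≈ 0.0050437*I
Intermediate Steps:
f(g) = -27 + g (f(g) = g + (-8 - 19) = g - 27 = -27 + g)
T = 222545 (T = 222520 + (-27 + 52) = 222520 + 25 = 222545)
√(-275549 - 343541)/(T - 66544) = √(-275549 - 343541)/(222545 - 66544) = √(-619090)/156001 = (I*√619090)*(1/156001) = I*√619090/156001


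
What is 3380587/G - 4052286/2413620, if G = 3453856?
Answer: -23160952063/33080539360 ≈ -0.70014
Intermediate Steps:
3380587/G - 4052286/2413620 = 3380587/3453856 - 4052286/2413620 = 3380587*(1/3453856) - 4052286*1/2413620 = 482941/493408 - 225127/134090 = -23160952063/33080539360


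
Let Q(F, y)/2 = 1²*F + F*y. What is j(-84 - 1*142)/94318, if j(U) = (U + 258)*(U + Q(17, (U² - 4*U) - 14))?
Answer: 28266432/47159 ≈ 599.39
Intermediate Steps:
Q(F, y) = 2*F + 2*F*y (Q(F, y) = 2*(1²*F + F*y) = 2*(1*F + F*y) = 2*(F + F*y) = 2*F + 2*F*y)
j(U) = (258 + U)*(-442 - 135*U + 34*U²) (j(U) = (U + 258)*(U + 2*17*(1 + ((U² - 4*U) - 14))) = (258 + U)*(U + 2*17*(1 + (-14 + U² - 4*U))) = (258 + U)*(U + 2*17*(-13 + U² - 4*U)) = (258 + U)*(U + (-442 - 136*U + 34*U²)) = (258 + U)*(-442 - 135*U + 34*U²))
j(-84 - 1*142)/94318 = (-114036 - 35272*(-84 - 1*142) + 34*(-84 - 1*142)³ + 8637*(-84 - 1*142)²)/94318 = (-114036 - 35272*(-84 - 142) + 34*(-84 - 142)³ + 8637*(-84 - 142)²)*(1/94318) = (-114036 - 35272*(-226) + 34*(-226)³ + 8637*(-226)²)*(1/94318) = (-114036 + 7971472 + 34*(-11543176) + 8637*51076)*(1/94318) = (-114036 + 7971472 - 392467984 + 441143412)*(1/94318) = 56532864*(1/94318) = 28266432/47159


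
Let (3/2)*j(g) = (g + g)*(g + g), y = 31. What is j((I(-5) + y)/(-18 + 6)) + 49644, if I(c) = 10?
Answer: 2682457/54 ≈ 49675.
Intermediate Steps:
j(g) = 8*g²/3 (j(g) = 2*((g + g)*(g + g))/3 = 2*((2*g)*(2*g))/3 = 2*(4*g²)/3 = 8*g²/3)
j((I(-5) + y)/(-18 + 6)) + 49644 = 8*((10 + 31)/(-18 + 6))²/3 + 49644 = 8*(41/(-12))²/3 + 49644 = 8*(41*(-1/12))²/3 + 49644 = 8*(-41/12)²/3 + 49644 = (8/3)*(1681/144) + 49644 = 1681/54 + 49644 = 2682457/54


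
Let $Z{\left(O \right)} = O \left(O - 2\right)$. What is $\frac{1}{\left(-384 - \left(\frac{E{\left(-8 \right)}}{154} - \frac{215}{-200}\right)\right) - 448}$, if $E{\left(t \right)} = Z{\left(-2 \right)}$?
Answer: $- \frac{3080}{2566031} \approx -0.0012003$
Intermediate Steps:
$Z{\left(O \right)} = O \left(-2 + O\right)$
$E{\left(t \right)} = 8$ ($E{\left(t \right)} = - 2 \left(-2 - 2\right) = \left(-2\right) \left(-4\right) = 8$)
$\frac{1}{\left(-384 - \left(\frac{E{\left(-8 \right)}}{154} - \frac{215}{-200}\right)\right) - 448} = \frac{1}{\left(-384 - \left(\frac{8}{154} - \frac{215}{-200}\right)\right) - 448} = \frac{1}{\left(-384 - \left(8 \cdot \frac{1}{154} - - \frac{43}{40}\right)\right) - 448} = \frac{1}{\left(-384 - \left(\frac{4}{77} + \frac{43}{40}\right)\right) - 448} = \frac{1}{\left(-384 - \frac{3471}{3080}\right) - 448} = \frac{1}{- \frac{1186191}{3080} - 448} = \frac{1}{- \frac{2566031}{3080}} = - \frac{3080}{2566031}$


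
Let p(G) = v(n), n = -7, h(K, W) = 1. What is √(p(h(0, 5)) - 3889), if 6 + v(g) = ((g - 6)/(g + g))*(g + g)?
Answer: 2*I*√977 ≈ 62.514*I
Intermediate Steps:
v(g) = -12 + g (v(g) = -6 + ((g - 6)/(g + g))*(g + g) = -6 + ((-6 + g)/((2*g)))*(2*g) = -6 + ((-6 + g)*(1/(2*g)))*(2*g) = -6 + ((-6 + g)/(2*g))*(2*g) = -6 + (-6 + g) = -12 + g)
p(G) = -19 (p(G) = -12 - 7 = -19)
√(p(h(0, 5)) - 3889) = √(-19 - 3889) = √(-3908) = 2*I*√977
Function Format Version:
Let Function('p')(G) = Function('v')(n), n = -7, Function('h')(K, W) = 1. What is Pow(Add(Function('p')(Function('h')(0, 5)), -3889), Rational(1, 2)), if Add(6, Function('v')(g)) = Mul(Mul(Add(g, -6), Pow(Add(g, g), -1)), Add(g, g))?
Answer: Mul(2, I, Pow(977, Rational(1, 2))) ≈ Mul(62.514, I)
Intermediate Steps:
Function('v')(g) = Add(-12, g) (Function('v')(g) = Add(-6, Mul(Mul(Add(g, -6), Pow(Add(g, g), -1)), Add(g, g))) = Add(-6, Mul(Mul(Add(-6, g), Pow(Mul(2, g), -1)), Mul(2, g))) = Add(-6, Mul(Mul(Add(-6, g), Mul(Rational(1, 2), Pow(g, -1))), Mul(2, g))) = Add(-6, Mul(Mul(Rational(1, 2), Pow(g, -1), Add(-6, g)), Mul(2, g))) = Add(-6, Add(-6, g)) = Add(-12, g))
Function('p')(G) = -19 (Function('p')(G) = Add(-12, -7) = -19)
Pow(Add(Function('p')(Function('h')(0, 5)), -3889), Rational(1, 2)) = Pow(Add(-19, -3889), Rational(1, 2)) = Pow(-3908, Rational(1, 2)) = Mul(2, I, Pow(977, Rational(1, 2)))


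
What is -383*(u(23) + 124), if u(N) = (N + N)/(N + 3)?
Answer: -626205/13 ≈ -48170.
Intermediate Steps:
u(N) = 2*N/(3 + N) (u(N) = (2*N)/(3 + N) = 2*N/(3 + N))
-383*(u(23) + 124) = -383*(2*23/(3 + 23) + 124) = -383*(2*23/26 + 124) = -383*(2*23*(1/26) + 124) = -383*(23/13 + 124) = -383*1635/13 = -626205/13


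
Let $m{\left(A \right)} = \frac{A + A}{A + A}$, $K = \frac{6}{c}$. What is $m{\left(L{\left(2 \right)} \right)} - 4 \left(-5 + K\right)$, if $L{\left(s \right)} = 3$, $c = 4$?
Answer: $15$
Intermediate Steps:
$K = \frac{3}{2}$ ($K = \frac{6}{4} = 6 \cdot \frac{1}{4} = \frac{3}{2} \approx 1.5$)
$m{\left(A \right)} = 1$ ($m{\left(A \right)} = \frac{2 A}{2 A} = 2 A \frac{1}{2 A} = 1$)
$m{\left(L{\left(2 \right)} \right)} - 4 \left(-5 + K\right) = 1 - 4 \left(-5 + \frac{3}{2}\right) = 1 - -14 = 1 + 14 = 15$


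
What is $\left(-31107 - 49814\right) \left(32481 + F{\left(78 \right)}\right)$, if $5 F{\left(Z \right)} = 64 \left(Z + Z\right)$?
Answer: $- \frac{13949890269}{5} \approx -2.79 \cdot 10^{9}$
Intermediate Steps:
$F{\left(Z \right)} = \frac{128 Z}{5}$ ($F{\left(Z \right)} = \frac{64 \left(Z + Z\right)}{5} = \frac{64 \cdot 2 Z}{5} = \frac{128 Z}{5}$)
$\left(-31107 - 49814\right) \left(32481 + F{\left(78 \right)}\right) = \left(-31107 - 49814\right) \left(32481 + \frac{128}{5} \cdot 78\right) = - 80921 \left(32481 + \frac{9984}{5}\right) = \left(-80921\right) \frac{172389}{5} = - \frac{13949890269}{5}$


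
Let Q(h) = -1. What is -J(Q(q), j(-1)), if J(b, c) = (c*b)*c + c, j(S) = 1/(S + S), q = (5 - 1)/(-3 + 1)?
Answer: ¾ ≈ 0.75000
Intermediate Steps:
q = -2 (q = 4/(-2) = 4*(-½) = -2)
j(S) = 1/(2*S)
J(b, c) = c + b*c² (J(b, c) = (b*c)*c + c = b*c² + c = c + b*c²)
-J(Q(q), j(-1)) = -(½)/(-1)*(1 - 1/(2*(-1))) = -(½)*(-1)*(1 - (-1)/2) = -(-1)*(1 - 1*(-½))/2 = -(-1)*(1 + ½)/2 = -(-1)*3/(2*2) = -1*(-¾) = ¾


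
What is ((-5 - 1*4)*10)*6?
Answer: -540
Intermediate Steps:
((-5 - 1*4)*10)*6 = ((-5 - 4)*10)*6 = -9*10*6 = -90*6 = -540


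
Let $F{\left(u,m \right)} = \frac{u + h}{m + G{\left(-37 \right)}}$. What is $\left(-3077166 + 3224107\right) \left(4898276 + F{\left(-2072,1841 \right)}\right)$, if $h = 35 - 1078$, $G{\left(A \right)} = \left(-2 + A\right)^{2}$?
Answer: $\frac{2419824505111977}{3362} \approx 7.1976 \cdot 10^{11}$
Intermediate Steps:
$h = -1043$ ($h = 35 - 1078 = -1043$)
$F{\left(u,m \right)} = \frac{-1043 + u}{1521 + m}$ ($F{\left(u,m \right)} = \frac{u - 1043}{m + \left(-2 - 37\right)^{2}} = \frac{-1043 + u}{m + \left(-39\right)^{2}} = \frac{-1043 + u}{m + 1521} = \frac{-1043 + u}{1521 + m}$)
$\left(-3077166 + 3224107\right) \left(4898276 + F{\left(-2072,1841 \right)}\right) = \left(-3077166 + 3224107\right) \left(4898276 + \frac{-1043 - 2072}{1521 + 1841}\right) = 146941 \left(4898276 + \frac{1}{3362} \left(-3115\right)\right) = 146941 \left(4898276 - \frac{3115}{3362}\right) = 146941 \cdot \frac{16468000797}{3362} = \frac{2419824505111977}{3362}$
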